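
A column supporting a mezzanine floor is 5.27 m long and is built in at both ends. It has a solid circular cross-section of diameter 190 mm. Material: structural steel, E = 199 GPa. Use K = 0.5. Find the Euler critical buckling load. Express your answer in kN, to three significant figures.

I = πd⁴/64 = π×190⁴/64 = 6.397×10^7 mm⁴
I = 6.397×10^7 mm⁴ = 6.397×10^-5 m⁴
Effective length L_e = K·L = 0.5 × 5.27 = 2.635 m
P_cr = π²EI / L_e² = π² × 199×10⁹ × 6.397×10^-5 / 2.635² = 1.810×10^7 N

P_cr ≈ 18100 kN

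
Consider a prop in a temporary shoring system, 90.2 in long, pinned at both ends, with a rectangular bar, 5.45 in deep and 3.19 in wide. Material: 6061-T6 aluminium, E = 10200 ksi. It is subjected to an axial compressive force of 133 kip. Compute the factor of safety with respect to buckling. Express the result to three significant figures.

Buckling occurs about the weak axis: I_min = h·b³/12 with b = 3.19 in (the shorter side).
I_min = 5.45×3.19³/12 = 14.74 in⁴
Effective length L_e = K·L = 1 × 90.2 = 90.20 in
P_cr = π²EI / L_e² = π² × 10200×10³ × 14.74 / 90.20² = 1.824×10^5 lb
Factor of safety n = P_cr / P = 182.42 / 133 = 1.37

n ≈ 1.37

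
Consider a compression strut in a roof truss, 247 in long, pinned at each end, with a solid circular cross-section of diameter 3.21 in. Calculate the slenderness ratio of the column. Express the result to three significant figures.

I = πd⁴/64 = π×3.21⁴/64 = 5.212 in⁴
A = 8.093 in²;  r_min = √(I/A) = √(5.212/8.093) = 0.8025 in
L_e = K·L = 1 × 247 = 247.0 in
λ = L_e / r_min = 247.00 / 0.8025 = 308

λ ≈ 308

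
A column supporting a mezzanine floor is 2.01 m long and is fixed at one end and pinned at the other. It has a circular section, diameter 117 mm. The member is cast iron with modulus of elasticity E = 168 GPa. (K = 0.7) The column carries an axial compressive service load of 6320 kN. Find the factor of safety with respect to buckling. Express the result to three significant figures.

n ≈ 1.22

I = πd⁴/64 = π×117⁴/64 = 9.198×10^6 mm⁴
I = 9.198×10^6 mm⁴ = 9.198×10^-6 m⁴
Effective length L_e = K·L = 0.7 × 2.01 = 1.407 m
P_cr = π²EI / L_e² = π² × 168×10⁹ × 9.198×10^-6 / 1.407² = 7.704×10^6 N
Factor of safety n = P_cr / P = 7704.3 / 6320 = 1.22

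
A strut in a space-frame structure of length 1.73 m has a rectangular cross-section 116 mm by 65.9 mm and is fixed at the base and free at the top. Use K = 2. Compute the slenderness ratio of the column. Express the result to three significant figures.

λ ≈ 182

Buckling occurs about the weak axis: I_min = h·b³/12 with b = 65.9 mm (the shorter side).
I_min = 116×65.9³/12 = 2.767×10^6 mm⁴
A = 7.644×10^3 mm²;  r_min = √(I/A) = √(2.767×10^6/7.644×10^3) = 19.02 mm
L_e = K·L = 2 × 1.73 m = 3.460 m = 3460.0 mm
λ = L_e / r_min = 3460.0 / 19.02 = 182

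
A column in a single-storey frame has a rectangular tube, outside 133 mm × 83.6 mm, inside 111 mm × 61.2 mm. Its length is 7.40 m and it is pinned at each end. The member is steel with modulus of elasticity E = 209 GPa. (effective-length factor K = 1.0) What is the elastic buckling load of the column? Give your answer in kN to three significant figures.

Weak-axis I_min = (h_o·b_o³ − h_i·b_i³)/12 with b_o = 83.6, b_i = 61.20 mm (shorter outer/inner sides).
I_min = (133×83.6³ − 111.0×61.20³)/12 = 4.355×10^6 mm⁴
I = 4.355×10^6 mm⁴ = 4.355×10^-6 m⁴
Effective length L_e = K·L = 1 × 7.40 = 7.400 m
P_cr = π²EI / L_e² = π² × 209×10⁹ × 4.355×10^-6 / 7.400² = 1.641×10^5 N

P_cr ≈ 164 kN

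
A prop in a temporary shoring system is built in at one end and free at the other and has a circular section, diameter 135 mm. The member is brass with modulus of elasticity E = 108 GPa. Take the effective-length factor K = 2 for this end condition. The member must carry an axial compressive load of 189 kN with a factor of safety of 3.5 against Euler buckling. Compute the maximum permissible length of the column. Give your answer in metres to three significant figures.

I = πd⁴/64 = π×135⁴/64 = 1.630×10^7 mm⁴
I = 1.630×10^-5 m⁴
Required critical load P_cr = n·P = 3.5 × 189 = 661.5 kN = 6.615×10^5 N
From P_cr = π²EI/(K·L)²:  L = (1/K)·√(π²EI/P_cr) = (1/2)·√(π²×1.08×10^11×1.630×10^-5/6.615×10^5)
L = 2.56 m

L_max ≈ 2.56 m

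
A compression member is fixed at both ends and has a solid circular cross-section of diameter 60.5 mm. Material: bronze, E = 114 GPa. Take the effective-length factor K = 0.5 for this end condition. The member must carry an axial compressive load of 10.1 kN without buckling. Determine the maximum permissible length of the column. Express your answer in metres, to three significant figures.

L_max ≈ 17.1 m

I = πd⁴/64 = π×60.5⁴/64 = 6.576×10^5 mm⁴
I = 6.576×10^-7 m⁴
At the buckling limit P_cr = P = 1.010×10^4 N
From P_cr = π²EI/(K·L)²:  L = (1/K)·√(π²EI/P_cr) = (1/0.5)·√(π²×1.14×10^11×6.576×10^-7/1.010×10^4)
L = 17.1 m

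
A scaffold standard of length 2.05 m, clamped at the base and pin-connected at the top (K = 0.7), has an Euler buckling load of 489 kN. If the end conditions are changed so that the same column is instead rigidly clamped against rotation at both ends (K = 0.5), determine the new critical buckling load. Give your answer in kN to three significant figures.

P_cr ≈ 958 kN

P_cr ∝ 1/K², so P_cr,new = P_cr,old × (K_old/K_new)² = 489 × (0.7/0.5)²
= 489 × 1.960 = 958 kN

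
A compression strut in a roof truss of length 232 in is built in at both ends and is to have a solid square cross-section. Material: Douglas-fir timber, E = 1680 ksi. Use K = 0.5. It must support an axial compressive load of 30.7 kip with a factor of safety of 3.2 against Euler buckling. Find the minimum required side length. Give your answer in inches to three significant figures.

a ≈ 5.56 in

Required P_cr = n·P = 3.2 × 30.7 = 98.24 kip
L_e = K·L = 0.5 × 232 = 116.0 in
Required I = P_cr·L_e²/(π²E) = 9.824×10^4 × 116.0² / (π² × 1.68×10^6) = 79.73 in⁴
Solid square: I = a⁴/12  ⇒  a = (12I)^(1/4) = (12×79.73)^(1/4) = 5.56 in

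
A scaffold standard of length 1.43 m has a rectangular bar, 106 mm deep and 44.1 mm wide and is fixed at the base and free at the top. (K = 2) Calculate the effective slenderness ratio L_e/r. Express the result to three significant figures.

λ ≈ 225

Buckling occurs about the weak axis: I_min = h·b³/12 with b = 44.1 mm (the shorter side).
I_min = 106×44.1³/12 = 7.576×10^5 mm⁴
A = 4.675×10^3 mm²;  r_min = √(I/A) = √(7.576×10^5/4.675×10^3) = 12.73 mm
L_e = K·L = 2 × 1.43 m = 2.860 m = 2860.0 mm
λ = L_e / r_min = 2860.0 / 12.73 = 225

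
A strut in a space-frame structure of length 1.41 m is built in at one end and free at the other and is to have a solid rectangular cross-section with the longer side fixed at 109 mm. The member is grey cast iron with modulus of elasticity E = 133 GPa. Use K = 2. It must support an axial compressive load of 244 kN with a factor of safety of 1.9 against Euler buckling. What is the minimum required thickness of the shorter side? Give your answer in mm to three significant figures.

Required P_cr = n·P = 1.9 × 244 = 463.6 kN
L_e = K·L = 2 × 1.41 = 2.820 m
Required I = P_cr·L_e²/(π²E) = 4.636×10^5 × 2.820² / (π² × 1.33×10^11) = 2.809×10^-6 m⁴
I_req = 2.809×10^6 mm⁴
Rectangle, weak axis: I_min = h·b³/12 with h = 109 mm fixed  ⇒  b = (12I/h)^(1/3) = 67.6 mm

b ≈ 67.6 mm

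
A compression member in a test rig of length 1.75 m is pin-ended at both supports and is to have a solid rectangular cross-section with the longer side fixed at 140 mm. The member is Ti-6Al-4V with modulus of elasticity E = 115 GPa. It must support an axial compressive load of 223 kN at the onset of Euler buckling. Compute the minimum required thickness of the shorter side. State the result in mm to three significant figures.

L_e = K·L = 1 × 1.75 = 1.750 m
Required I = P_cr·L_e²/(π²E) = 2.230×10^5 × 1.750² / (π² × 1.15×10^11) = 6.017×10^-7 m⁴
I_req = 6.017×10^5 mm⁴
Rectangle, weak axis: I_min = h·b³/12 with h = 140 mm fixed  ⇒  b = (12I/h)^(1/3) = 37.2 mm

b ≈ 37.2 mm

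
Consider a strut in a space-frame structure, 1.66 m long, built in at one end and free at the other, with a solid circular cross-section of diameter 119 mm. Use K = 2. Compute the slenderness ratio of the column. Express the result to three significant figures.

λ ≈ 112

I = πd⁴/64 = π×119⁴/64 = 9.844×10^6 mm⁴
A = 1.112×10^4 mm²;  r_min = √(I/A) = √(9.844×10^6/1.112×10^4) = 29.75 mm
L_e = K·L = 2 × 1.66 m = 3.320 m = 3320.0 mm
λ = L_e / r_min = 3320.0 / 29.75 = 112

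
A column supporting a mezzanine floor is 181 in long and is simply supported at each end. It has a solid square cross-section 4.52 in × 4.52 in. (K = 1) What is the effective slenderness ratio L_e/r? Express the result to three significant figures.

I = a⁴/12 = 4.52⁴/12 = 34.78 in⁴
A = 20.43 in²;  r_min = √(I/A) = √(34.78/20.43) = 1.305 in
L_e = K·L = 1 × 181 = 181.0 in
λ = L_e / r_min = 181.00 / 1.305 = 139

λ ≈ 139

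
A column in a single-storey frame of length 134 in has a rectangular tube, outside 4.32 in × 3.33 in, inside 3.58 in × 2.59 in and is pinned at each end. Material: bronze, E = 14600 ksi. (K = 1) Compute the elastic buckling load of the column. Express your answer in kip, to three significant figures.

P_cr ≈ 65.1 kip

Weak-axis I_min = (h_o·b_o³ − h_i·b_i³)/12 with b_o = 3.33, b_i = 2.590 in (shorter outer/inner sides).
I_min = (4.32×3.33³ − 3.580×2.590³)/12 = 8.110 in⁴
Effective length L_e = K·L = 1 × 134 = 134.0 in
P_cr = π²EI / L_e² = π² × 14600×10³ × 8.110 / 134.0² = 6.508×10^4 lb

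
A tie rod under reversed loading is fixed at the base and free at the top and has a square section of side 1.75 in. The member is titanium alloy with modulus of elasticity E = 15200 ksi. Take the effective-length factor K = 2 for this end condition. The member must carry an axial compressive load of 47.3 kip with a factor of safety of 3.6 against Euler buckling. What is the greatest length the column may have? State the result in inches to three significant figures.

L_max ≈ 13.1 in

I = a⁴/12 = 1.75⁴/12 = 0.7816 in⁴
Required critical load P_cr = n·P = 3.6 × 47.3 = 170.3 kip = 1.703×10^5 lb
From P_cr = π²EI/(K·L)²:  L = (1/K)·√(π²EI/P_cr) = (1/2)·√(π²×1.52×10^7×0.7816/1.703×10^5)
L = 13.1 in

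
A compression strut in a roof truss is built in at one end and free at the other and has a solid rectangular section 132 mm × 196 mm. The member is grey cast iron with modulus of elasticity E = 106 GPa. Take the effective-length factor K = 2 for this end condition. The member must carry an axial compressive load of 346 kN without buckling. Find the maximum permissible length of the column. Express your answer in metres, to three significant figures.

L_max ≈ 5.33 m

Buckling occurs about the weak axis: I_min = h·b³/12 with b = 132 mm (the shorter side).
I_min = 196×132³/12 = 3.757×10^7 mm⁴
I = 3.757×10^-5 m⁴
At the buckling limit P_cr = P = 3.460×10^5 N
From P_cr = π²EI/(K·L)²:  L = (1/K)·√(π²EI/P_cr) = (1/2)·√(π²×1.06×10^11×3.757×10^-5/3.460×10^5)
L = 5.33 m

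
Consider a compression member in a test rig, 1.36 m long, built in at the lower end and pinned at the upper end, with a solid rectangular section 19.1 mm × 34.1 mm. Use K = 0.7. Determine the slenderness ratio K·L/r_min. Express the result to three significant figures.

For a rectangle r_min = b/√12 = 19.1/√12 = 5.514 mm
L_e = K·L = 0.7 × 1.36 m = 0.9520 m = 952.00 mm
λ = L_e / r_min = 952.00 / 5.514 = 173

λ ≈ 173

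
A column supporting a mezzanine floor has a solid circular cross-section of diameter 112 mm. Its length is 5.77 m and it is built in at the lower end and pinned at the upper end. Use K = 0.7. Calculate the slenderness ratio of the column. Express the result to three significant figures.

λ ≈ 144

I = πd⁴/64 = π×112⁴/64 = 7.724×10^6 mm⁴
A = 9.852×10^3 mm²;  r_min = √(I/A) = √(7.724×10^6/9.852×10^3) = 28.00 mm
L_e = K·L = 0.7 × 5.77 m = 4.039 m = 4039.0 mm
λ = L_e / r_min = 4039.0 / 28.00 = 144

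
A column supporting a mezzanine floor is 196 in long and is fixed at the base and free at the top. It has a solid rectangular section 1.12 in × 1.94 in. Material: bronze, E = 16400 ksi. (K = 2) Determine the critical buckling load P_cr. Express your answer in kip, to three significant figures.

Buckling occurs about the weak axis: I_min = h·b³/12 with b = 1.12 in (the shorter side).
I_min = 1.94×1.12³/12 = 0.2271 in⁴
Effective length L_e = K·L = 2 × 196 = 392.0 in
P_cr = π²EI / L_e² = π² × 16400×10³ × 0.2271 / 392.0² = 239.2 lb

P_cr ≈ 0.239 kip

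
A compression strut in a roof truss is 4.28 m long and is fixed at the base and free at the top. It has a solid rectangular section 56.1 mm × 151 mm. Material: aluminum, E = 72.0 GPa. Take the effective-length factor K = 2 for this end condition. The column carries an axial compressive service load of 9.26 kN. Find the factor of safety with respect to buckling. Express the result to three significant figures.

Buckling occurs about the weak axis: I_min = h·b³/12 with b = 56.1 mm (the shorter side).
I_min = 151×56.1³/12 = 2.222×10^6 mm⁴
I = 2.222×10^6 mm⁴ = 2.222×10^-6 m⁴
Effective length L_e = K·L = 2 × 4.28 = 8.560 m
P_cr = π²EI / L_e² = π² × 72.0×10⁹ × 2.222×10^-6 / 8.560² = 2.155×10^4 N
Factor of safety n = P_cr / P = 21.546 / 9.26 = 2.33

n ≈ 2.33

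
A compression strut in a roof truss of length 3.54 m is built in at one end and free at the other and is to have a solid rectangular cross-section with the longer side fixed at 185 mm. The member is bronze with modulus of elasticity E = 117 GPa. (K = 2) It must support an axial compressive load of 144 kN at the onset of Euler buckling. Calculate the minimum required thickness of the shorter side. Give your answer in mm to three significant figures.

b ≈ 74.0 mm

L_e = K·L = 2 × 3.54 = 7.080 m
Required I = P_cr·L_e²/(π²E) = 1.440×10^5 × 7.080² / (π² × 1.17×10^11) = 6.251×10^-6 m⁴
I_req = 6.251×10^6 mm⁴
Rectangle, weak axis: I_min = h·b³/12 with h = 185 mm fixed  ⇒  b = (12I/h)^(1/3) = 74.0 mm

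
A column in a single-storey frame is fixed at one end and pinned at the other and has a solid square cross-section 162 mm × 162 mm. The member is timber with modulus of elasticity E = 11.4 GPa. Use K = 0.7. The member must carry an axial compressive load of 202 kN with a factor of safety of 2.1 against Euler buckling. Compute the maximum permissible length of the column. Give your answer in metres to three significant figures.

I = a⁴/12 = 162⁴/12 = 5.740×10^7 mm⁴
I = 5.740×10^-5 m⁴
Required critical load P_cr = n·P = 2.1 × 202 = 424.2 kN = 4.242×10^5 N
From P_cr = π²EI/(K·L)²:  L = (1/K)·√(π²EI/P_cr) = (1/0.7)·√(π²×1.14×10^10×5.740×10^-5/4.242×10^5)
L = 5.57 m

L_max ≈ 5.57 m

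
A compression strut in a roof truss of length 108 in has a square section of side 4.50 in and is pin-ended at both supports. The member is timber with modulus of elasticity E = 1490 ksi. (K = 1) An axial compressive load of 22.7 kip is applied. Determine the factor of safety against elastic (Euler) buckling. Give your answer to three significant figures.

n ≈ 1.90

I = a⁴/12 = 4.50⁴/12 = 34.17 in⁴
Effective length L_e = K·L = 1 × 108 = 108.0 in
P_cr = π²EI / L_e² = π² × 1490×10³ × 34.17 / 108.0² = 4.308×10^4 lb
Factor of safety n = P_cr / P = 43.083 / 22.7 = 1.90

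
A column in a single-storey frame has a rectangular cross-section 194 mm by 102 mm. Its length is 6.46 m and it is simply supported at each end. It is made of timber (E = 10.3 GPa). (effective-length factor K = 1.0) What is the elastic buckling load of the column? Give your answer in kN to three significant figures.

Buckling occurs about the weak axis: I_min = h·b³/12 with b = 102 mm (the shorter side).
I_min = 194×102³/12 = 1.716×10^7 mm⁴
I = 1.716×10^7 mm⁴ = 1.716×10^-5 m⁴
Effective length L_e = K·L = 1 × 6.46 = 6.460 m
P_cr = π²EI / L_e² = π² × 10.3×10⁹ × 1.716×10^-5 / 6.460² = 4.179×10^4 N

P_cr ≈ 41.8 kN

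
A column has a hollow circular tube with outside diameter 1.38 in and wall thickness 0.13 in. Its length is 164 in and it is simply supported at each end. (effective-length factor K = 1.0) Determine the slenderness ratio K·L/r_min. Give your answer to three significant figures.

Inner diameter d_i = 1.38 − 2×0.13 = 1.120 in
I = π(d_o⁴ − d_i⁴)/64 = π(1.38⁴ − 1.120⁴)/64 = 0.1008 in⁴
A = 0.5105 in²;  r_min = √(I/A) = √(0.1008/0.5105) = 0.4443 in
L_e = K·L = 1 × 164 = 164.0 in
λ = L_e / r_min = 164.00 / 0.4443 = 369

λ ≈ 369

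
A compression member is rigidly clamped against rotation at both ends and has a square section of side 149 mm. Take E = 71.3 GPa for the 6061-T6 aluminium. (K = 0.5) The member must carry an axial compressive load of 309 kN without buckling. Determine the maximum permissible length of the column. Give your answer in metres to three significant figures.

L_max ≈ 19.3 m

I = a⁴/12 = 149⁴/12 = 4.107×10^7 mm⁴
I = 4.107×10^-5 m⁴
At the buckling limit P_cr = P = 3.090×10^5 N
From P_cr = π²EI/(K·L)²:  L = (1/K)·√(π²EI/P_cr) = (1/0.5)·√(π²×7.13×10^10×4.107×10^-5/3.090×10^5)
L = 19.3 m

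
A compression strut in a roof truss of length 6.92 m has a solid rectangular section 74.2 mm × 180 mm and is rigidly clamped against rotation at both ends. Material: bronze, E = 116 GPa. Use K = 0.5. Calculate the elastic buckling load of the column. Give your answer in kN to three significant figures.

P_cr ≈ 586 kN

Buckling occurs about the weak axis: I_min = h·b³/12 with b = 74.2 mm (the shorter side).
I_min = 180×74.2³/12 = 6.128×10^6 mm⁴
I = 6.128×10^6 mm⁴ = 6.128×10^-6 m⁴
Effective length L_e = K·L = 0.5 × 6.92 = 3.460 m
P_cr = π²EI / L_e² = π² × 116×10⁹ × 6.128×10^-6 / 3.460² = 5.860×10^5 N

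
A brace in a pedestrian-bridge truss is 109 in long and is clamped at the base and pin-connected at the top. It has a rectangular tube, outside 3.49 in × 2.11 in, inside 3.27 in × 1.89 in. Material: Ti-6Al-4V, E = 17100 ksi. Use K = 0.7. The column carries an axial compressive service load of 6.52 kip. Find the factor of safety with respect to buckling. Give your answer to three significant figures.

n ≈ 3.97

Weak-axis I_min = (h_o·b_o³ − h_i·b_i³)/12 with b_o = 2.11, b_i = 1.890 in (shorter outer/inner sides).
I_min = (3.49×2.11³ − 3.270×1.890³)/12 = 0.8923 in⁴
Effective length L_e = K·L = 0.7 × 109 = 76.30 in
P_cr = π²EI / L_e² = π² × 17100×10³ × 0.8923 / 76.30² = 2.587×10^4 lb
Factor of safety n = P_cr / P = 25.869 / 6.52 = 3.97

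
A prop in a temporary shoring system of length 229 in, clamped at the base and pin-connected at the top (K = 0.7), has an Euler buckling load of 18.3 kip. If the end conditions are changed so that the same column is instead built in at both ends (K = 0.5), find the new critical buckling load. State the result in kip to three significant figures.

P_cr ≈ 35.9 kip

P_cr ∝ 1/K², so P_cr,new = P_cr,old × (K_old/K_new)² = 18.3 × (0.7/0.5)²
= 18.3 × 1.960 = 35.9 kip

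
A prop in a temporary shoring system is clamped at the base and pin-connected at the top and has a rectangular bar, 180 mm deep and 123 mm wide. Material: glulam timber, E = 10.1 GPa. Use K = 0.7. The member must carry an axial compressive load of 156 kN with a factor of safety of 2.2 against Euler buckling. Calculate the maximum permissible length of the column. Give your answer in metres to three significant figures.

L_max ≈ 4.07 m

Buckling occurs about the weak axis: I_min = h·b³/12 with b = 123 mm (the shorter side).
I_min = 180×123³/12 = 2.791×10^7 mm⁴
I = 2.791×10^-5 m⁴
Required critical load P_cr = n·P = 2.2 × 156 = 343.2 kN = 3.432×10^5 N
From P_cr = π²EI/(K·L)²:  L = (1/K)·√(π²EI/P_cr) = (1/0.7)·√(π²×1.01×10^10×2.791×10^-5/3.432×10^5)
L = 4.07 m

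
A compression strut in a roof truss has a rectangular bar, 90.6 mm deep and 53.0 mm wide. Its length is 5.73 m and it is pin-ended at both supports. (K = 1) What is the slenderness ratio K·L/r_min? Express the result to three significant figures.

λ ≈ 375

For a rectangle r_min = b/√12 = 53.0/√12 = 15.30 mm
L_e = K·L = 1 × 5.73 m = 5.730 m = 5730.0 mm
λ = L_e / r_min = 5730.0 / 15.30 = 375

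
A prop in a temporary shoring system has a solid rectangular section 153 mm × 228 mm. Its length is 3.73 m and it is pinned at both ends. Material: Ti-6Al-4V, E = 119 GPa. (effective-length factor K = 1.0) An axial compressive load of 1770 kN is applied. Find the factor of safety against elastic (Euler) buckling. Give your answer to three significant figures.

Buckling occurs about the weak axis: I_min = h·b³/12 with b = 153 mm (the shorter side).
I_min = 228×153³/12 = 6.805×10^7 mm⁴
I = 6.805×10^7 mm⁴ = 6.805×10^-5 m⁴
Effective length L_e = K·L = 1 × 3.73 = 3.730 m
P_cr = π²EI / L_e² = π² × 119×10⁹ × 6.805×10^-5 / 3.730² = 5.745×10^6 N
Factor of safety n = P_cr / P = 5744.6 / 1770 = 3.25

n ≈ 3.25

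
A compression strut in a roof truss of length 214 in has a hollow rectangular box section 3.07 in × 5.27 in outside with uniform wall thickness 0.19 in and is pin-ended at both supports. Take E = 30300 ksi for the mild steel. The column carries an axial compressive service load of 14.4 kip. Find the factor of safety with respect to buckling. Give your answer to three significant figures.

Inner dimensions: h_i = 5.27 − 2×0.19 = 4.890 in, b_i = 3.07 − 2×0.19 = 2.690 in
Weak-axis I_min = (h_o·b_o³ − h_i·b_i³)/12 with b_o = 3.07, b_i = 2.690 in (shorter outer/inner sides).
I_min = (5.27×3.07³ − 4.890×2.690³)/12 = 4.775 in⁴
Effective length L_e = K·L = 1 × 214 = 214.0 in
P_cr = π²EI / L_e² = π² × 30300×10³ × 4.775 / 214.0² = 3.118×10^4 lb
Factor of safety n = P_cr / P = 31.181 / 14.4 = 2.17

n ≈ 2.17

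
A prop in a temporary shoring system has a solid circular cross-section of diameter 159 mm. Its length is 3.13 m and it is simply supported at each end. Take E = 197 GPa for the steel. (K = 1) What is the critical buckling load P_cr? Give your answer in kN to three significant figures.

I = πd⁴/64 = π×159⁴/64 = 3.137×10^7 mm⁴
I = 3.137×10^7 mm⁴ = 3.137×10^-5 m⁴
Effective length L_e = K·L = 1 × 3.13 = 3.130 m
P_cr = π²EI / L_e² = π² × 197×10⁹ × 3.137×10^-5 / 3.130² = 6.226×10^6 N

P_cr ≈ 6230 kN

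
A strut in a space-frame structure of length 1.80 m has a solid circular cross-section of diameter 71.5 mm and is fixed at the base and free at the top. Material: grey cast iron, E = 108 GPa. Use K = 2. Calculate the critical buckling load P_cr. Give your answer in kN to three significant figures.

P_cr ≈ 106 kN

I = πd⁴/64 = π×71.5⁴/64 = 1.283×10^6 mm⁴
I = 1.283×10^6 mm⁴ = 1.283×10^-6 m⁴
Effective length L_e = K·L = 2 × 1.80 = 3.600 m
P_cr = π²EI / L_e² = π² × 108×10⁹ × 1.283×10^-6 / 3.600² = 1.055×10^5 N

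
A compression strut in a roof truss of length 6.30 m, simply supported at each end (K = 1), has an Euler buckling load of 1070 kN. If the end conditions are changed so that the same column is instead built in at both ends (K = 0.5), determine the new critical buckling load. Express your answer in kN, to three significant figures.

P_cr ≈ 4280 kN

P_cr ∝ 1/K², so P_cr,new = P_cr,old × (K_old/K_new)² = 1070 × (1/0.5)²
= 1070 × 4.000 = 4280 kN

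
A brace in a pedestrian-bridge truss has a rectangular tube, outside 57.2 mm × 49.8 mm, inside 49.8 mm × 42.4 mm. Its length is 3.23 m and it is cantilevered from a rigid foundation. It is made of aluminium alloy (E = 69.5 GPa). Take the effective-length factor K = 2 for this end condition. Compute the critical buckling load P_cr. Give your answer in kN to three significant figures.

P_cr ≈ 4.48 kN

Weak-axis I_min = (h_o·b_o³ − h_i·b_i³)/12 with b_o = 49.8, b_i = 42.40 mm (shorter outer/inner sides).
I_min = (57.2×49.8³ − 49.80×42.40³)/12 = 2.724×10^5 mm⁴
I = 2.724×10^5 mm⁴ = 2.724×10^-7 m⁴
Effective length L_e = K·L = 2 × 3.23 = 6.460 m
P_cr = π²EI / L_e² = π² × 69.5×10⁹ × 2.724×10^-7 / 6.460² = 4.477×10^3 N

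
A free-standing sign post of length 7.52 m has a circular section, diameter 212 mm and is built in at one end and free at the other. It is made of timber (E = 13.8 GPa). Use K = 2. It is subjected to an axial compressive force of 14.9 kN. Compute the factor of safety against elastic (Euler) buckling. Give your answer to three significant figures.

n ≈ 4.01

I = πd⁴/64 = π×212⁴/64 = 9.915×10^7 mm⁴
I = 9.915×10^7 mm⁴ = 9.915×10^-5 m⁴
Effective length L_e = K·L = 2 × 7.52 = 15.04 m
P_cr = π²EI / L_e² = π² × 13.8×10⁹ × 9.915×10^-5 / 15.04² = 5.970×10^4 N
Factor of safety n = P_cr / P = 59.703 / 14.9 = 4.01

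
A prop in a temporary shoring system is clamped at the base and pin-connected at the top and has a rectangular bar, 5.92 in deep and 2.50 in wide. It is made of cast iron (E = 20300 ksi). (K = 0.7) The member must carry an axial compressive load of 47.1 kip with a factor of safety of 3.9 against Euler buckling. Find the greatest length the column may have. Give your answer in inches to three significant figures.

Buckling occurs about the weak axis: I_min = h·b³/12 with b = 2.50 in (the shorter side).
I_min = 5.92×2.50³/12 = 7.708 in⁴
Required critical load P_cr = n·P = 3.9 × 47.1 = 183.7 kip = 1.837×10^5 lb
From P_cr = π²EI/(K·L)²:  L = (1/K)·√(π²EI/P_cr) = (1/0.7)·√(π²×2.03×10^7×7.708/1.837×10^5)
L = 131 in

L_max ≈ 131 in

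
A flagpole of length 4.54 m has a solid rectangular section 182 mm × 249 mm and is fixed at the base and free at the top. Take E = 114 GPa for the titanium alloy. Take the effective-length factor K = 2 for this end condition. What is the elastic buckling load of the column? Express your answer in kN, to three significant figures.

P_cr ≈ 1710 kN

Buckling occurs about the weak axis: I_min = h·b³/12 with b = 182 mm (the shorter side).
I_min = 249×182³/12 = 1.251×10^8 mm⁴
I = 1.251×10^8 mm⁴ = 1.251×10^-4 m⁴
Effective length L_e = K·L = 2 × 4.54 = 9.080 m
P_cr = π²EI / L_e² = π² × 114×10⁹ × 1.251×10^-4 / 9.080² = 1.707×10^6 N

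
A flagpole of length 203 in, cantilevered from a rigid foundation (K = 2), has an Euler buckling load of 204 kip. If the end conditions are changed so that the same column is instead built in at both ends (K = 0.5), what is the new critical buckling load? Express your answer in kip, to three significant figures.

P_cr ≈ 3260 kip

P_cr ∝ 1/K², so P_cr,new = P_cr,old × (K_old/K_new)² = 204 × (2/0.5)²
= 204 × 16.00 = 3260 kip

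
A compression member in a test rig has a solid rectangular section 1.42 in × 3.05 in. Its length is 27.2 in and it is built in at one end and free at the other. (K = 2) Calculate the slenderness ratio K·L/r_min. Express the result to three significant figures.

Buckling occurs about the weak axis: I_min = h·b³/12 with b = 1.42 in (the shorter side).
I_min = 3.05×1.42³/12 = 0.7278 in⁴
A = 4.331 in²;  r_min = √(I/A) = √(0.7278/4.331) = 0.4099 in
L_e = K·L = 2 × 27.2 = 54.40 in
λ = L_e / r_min = 54.400 / 0.4099 = 133

λ ≈ 133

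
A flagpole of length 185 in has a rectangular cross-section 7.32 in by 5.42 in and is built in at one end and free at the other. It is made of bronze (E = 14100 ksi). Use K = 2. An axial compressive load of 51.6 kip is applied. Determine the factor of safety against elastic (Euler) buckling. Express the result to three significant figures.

Buckling occurs about the weak axis: I_min = h·b³/12 with b = 5.42 in (the shorter side).
I_min = 7.32×5.42³/12 = 97.12 in⁴
Effective length L_e = K·L = 2 × 185 = 370.0 in
P_cr = π²EI / L_e² = π² × 14100×10³ × 97.12 / 370.0² = 9.873×10^4 lb
Factor of safety n = P_cr / P = 98.729 / 51.6 = 1.91

n ≈ 1.91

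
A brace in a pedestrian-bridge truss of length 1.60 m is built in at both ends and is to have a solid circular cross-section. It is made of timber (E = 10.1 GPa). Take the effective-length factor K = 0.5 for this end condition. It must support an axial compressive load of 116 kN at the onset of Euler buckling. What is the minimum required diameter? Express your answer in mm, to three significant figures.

L_e = K·L = 0.5 × 1.60 = 0.8000 m
Required I = P_cr·L_e²/(π²E) = 1.160×10^5 × 0.8000² / (π² × 1.01×10^10) = 7.448×10^-7 m⁴
I_req = 7.448×10^5 mm⁴
Solid circle: I = πd⁴/64  ⇒  d = (64I/π)^(1/4) = (64×7.448×10^5/π)^(1/4) = 62.4 mm

d ≈ 62.4 mm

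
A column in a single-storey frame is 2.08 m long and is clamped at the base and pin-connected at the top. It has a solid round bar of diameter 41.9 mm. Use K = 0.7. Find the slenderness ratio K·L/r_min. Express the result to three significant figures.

For a solid circle r = d/4 = 41.9/4 = 10.48 mm
L_e = K·L = 0.7 × 2.08 m = 1.456 m = 1456.0 mm
λ = L_e / r_min = 1456.0 / 10.48 = 139

λ ≈ 139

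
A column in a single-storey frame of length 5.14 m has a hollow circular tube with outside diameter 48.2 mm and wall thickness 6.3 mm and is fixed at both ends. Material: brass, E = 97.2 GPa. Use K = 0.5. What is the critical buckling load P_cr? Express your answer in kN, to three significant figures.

Inner diameter d_i = 48.2 − 2×6.3 = 35.60 mm
I = π(d_o⁴ − d_i⁴)/64 = π(48.2⁴ − 35.60⁴)/64 = 1.861×10^5 mm⁴
I = 1.861×10^5 mm⁴ = 1.861×10^-7 m⁴
Effective length L_e = K·L = 0.5 × 5.14 = 2.570 m
P_cr = π²EI / L_e² = π² × 97.2×10⁹ × 1.861×10^-7 / 2.570² = 2.703×10^4 N

P_cr ≈ 27.0 kN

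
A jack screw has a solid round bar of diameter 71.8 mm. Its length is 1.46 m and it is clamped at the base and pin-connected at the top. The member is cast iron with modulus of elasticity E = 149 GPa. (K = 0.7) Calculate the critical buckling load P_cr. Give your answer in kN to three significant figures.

P_cr ≈ 1840 kN

I = πd⁴/64 = π×71.8⁴/64 = 1.305×10^6 mm⁴
I = 1.305×10^6 mm⁴ = 1.305×10^-6 m⁴
Effective length L_e = K·L = 0.7 × 1.46 = 1.022 m
P_cr = π²EI / L_e² = π² × 149×10⁹ × 1.305×10^-6 / 1.022² = 1.837×10^6 N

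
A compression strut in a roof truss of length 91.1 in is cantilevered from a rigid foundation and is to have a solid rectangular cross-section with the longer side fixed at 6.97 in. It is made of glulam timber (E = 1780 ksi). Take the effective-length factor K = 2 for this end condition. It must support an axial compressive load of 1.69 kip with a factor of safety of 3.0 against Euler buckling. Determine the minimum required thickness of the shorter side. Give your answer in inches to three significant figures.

Required P_cr = n·P = 3.0 × 1.69 = 5.070 kip
L_e = K·L = 2 × 91.1 = 182.2 in
Required I = P_cr·L_e²/(π²E) = 5.070×10^3 × 182.2² / (π² × 1.78×10^6) = 9.580 in⁴
Rectangle, weak axis: I_min = h·b³/12 with h = 6.97 in fixed  ⇒  b = (12I/h)^(1/3) = 2.55 in

b ≈ 2.55 in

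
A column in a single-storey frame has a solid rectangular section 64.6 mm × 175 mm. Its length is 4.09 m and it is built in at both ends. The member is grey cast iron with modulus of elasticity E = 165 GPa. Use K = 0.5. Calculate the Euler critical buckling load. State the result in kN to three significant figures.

P_cr ≈ 1530 kN

Buckling occurs about the weak axis: I_min = h·b³/12 with b = 64.6 mm (the shorter side).
I_min = 175×64.6³/12 = 3.931×10^6 mm⁴
I = 3.931×10^6 mm⁴ = 3.931×10^-6 m⁴
Effective length L_e = K·L = 0.5 × 4.09 = 2.045 m
P_cr = π²EI / L_e² = π² × 165×10⁹ × 3.931×10^-6 / 2.045² = 1.531×10^6 N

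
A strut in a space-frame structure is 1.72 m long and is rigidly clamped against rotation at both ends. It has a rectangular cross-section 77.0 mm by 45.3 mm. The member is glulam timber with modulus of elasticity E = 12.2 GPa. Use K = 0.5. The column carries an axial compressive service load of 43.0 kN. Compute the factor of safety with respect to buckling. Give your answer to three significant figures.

n ≈ 2.26

Buckling occurs about the weak axis: I_min = h·b³/12 with b = 45.3 mm (the shorter side).
I_min = 77.0×45.3³/12 = 5.965×10^5 mm⁴
I = 5.965×10^5 mm⁴ = 5.965×10^-7 m⁴
Effective length L_e = K·L = 0.5 × 1.72 = 0.8600 m
P_cr = π²EI / L_e² = π² × 12.2×10⁹ × 5.965×10^-7 / 0.8600² = 9.711×10^4 N
Factor of safety n = P_cr / P = 97.111 / 43.0 = 2.26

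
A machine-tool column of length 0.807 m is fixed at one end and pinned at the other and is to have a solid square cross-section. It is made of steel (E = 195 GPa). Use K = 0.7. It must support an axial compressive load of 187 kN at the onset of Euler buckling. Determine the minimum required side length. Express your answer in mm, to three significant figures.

L_e = K·L = 0.7 × 0.807 = 0.5649 m
Required I = P_cr·L_e²/(π²E) = 1.870×10^5 × 0.5649² / (π² × 1.95×10^11) = 3.101×10^-8 m⁴
I_req = 3.101×10^4 mm⁴
Solid square: I = a⁴/12  ⇒  a = (12I)^(1/4) = (12×3.101×10^4)^(1/4) = 24.7 mm

a ≈ 24.7 mm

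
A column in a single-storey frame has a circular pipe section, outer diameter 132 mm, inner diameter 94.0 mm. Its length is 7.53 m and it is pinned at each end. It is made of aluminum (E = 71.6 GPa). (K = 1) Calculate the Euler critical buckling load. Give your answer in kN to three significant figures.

d_o = 132 mm, d_i = 94.0 mm
I = π(d_o⁴ − d_i⁴)/64 = π(132⁴ − 94.00⁴)/64 = 1.107×10^7 mm⁴
I = 1.107×10^7 mm⁴ = 1.107×10^-5 m⁴
Effective length L_e = K·L = 1 × 7.53 = 7.530 m
P_cr = π²EI / L_e² = π² × 71.6×10⁹ × 1.107×10^-5 / 7.530² = 1.380×10^5 N

P_cr ≈ 138 kN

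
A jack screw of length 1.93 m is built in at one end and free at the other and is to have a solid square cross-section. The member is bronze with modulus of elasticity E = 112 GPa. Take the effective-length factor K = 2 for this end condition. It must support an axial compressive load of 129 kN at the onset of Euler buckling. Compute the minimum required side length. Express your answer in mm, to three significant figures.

a ≈ 67.6 mm

L_e = K·L = 2 × 1.93 = 3.860 m
Required I = P_cr·L_e²/(π²E) = 1.290×10^5 × 3.860² / (π² × 1.12×10^11) = 1.739×10^-6 m⁴
I_req = 1.739×10^6 mm⁴
Solid square: I = a⁴/12  ⇒  a = (12I)^(1/4) = (12×1.739×10^6)^(1/4) = 67.6 mm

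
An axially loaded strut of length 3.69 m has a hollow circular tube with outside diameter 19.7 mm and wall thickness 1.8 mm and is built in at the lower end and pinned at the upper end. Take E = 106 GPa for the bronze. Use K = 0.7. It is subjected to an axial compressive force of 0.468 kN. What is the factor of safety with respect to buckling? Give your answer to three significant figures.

Inner diameter d_i = 19.7 − 2×1.8 = 16.10 mm
I = π(d_o⁴ − d_i⁴)/64 = π(19.7⁴ − 16.10⁴)/64 = 4.095×10^3 mm⁴
I = 4.095×10^3 mm⁴ = 4.095×10^-9 m⁴
Effective length L_e = K·L = 0.7 × 3.69 = 2.583 m
P_cr = π²EI / L_e² = π² × 106×10⁹ × 4.095×10^-9 / 2.583² = 642.1 N
Factor of safety n = P_cr / P = 0.64212 / 0.468 = 1.37

n ≈ 1.37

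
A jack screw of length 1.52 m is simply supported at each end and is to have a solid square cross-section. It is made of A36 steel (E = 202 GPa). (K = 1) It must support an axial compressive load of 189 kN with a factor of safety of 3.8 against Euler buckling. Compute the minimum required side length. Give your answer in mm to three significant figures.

a ≈ 56.2 mm

Required P_cr = n·P = 3.8 × 189 = 718.2 kN
L_e = K·L = 1 × 1.52 = 1.520 m
Required I = P_cr·L_e²/(π²E) = 7.182×10^5 × 1.520² / (π² × 2.02×10^11) = 8.323×10^-7 m⁴
I_req = 8.323×10^5 mm⁴
Solid square: I = a⁴/12  ⇒  a = (12I)^(1/4) = (12×8.323×10^5)^(1/4) = 56.2 mm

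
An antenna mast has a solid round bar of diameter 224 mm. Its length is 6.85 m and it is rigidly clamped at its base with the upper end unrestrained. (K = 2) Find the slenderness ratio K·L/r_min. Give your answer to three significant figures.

λ ≈ 245

For a solid circle r = d/4 = 224/4 = 56.00 mm
L_e = K·L = 2 × 6.85 m = 13.70 m = 13700 mm
λ = L_e / r_min = 13700 / 56.00 = 245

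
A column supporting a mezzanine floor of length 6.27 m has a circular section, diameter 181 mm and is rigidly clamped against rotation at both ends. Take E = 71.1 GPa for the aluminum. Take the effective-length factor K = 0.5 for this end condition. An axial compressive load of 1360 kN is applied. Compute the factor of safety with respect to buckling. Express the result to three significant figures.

I = πd⁴/64 = π×181⁴/64 = 5.268×10^7 mm⁴
I = 5.268×10^7 mm⁴ = 5.268×10^-5 m⁴
Effective length L_e = K·L = 0.5 × 6.27 = 3.135 m
P_cr = π²EI / L_e² = π² × 71.1×10⁹ × 5.268×10^-5 / 3.135² = 3.762×10^6 N
Factor of safety n = P_cr / P = 3761.7 / 1360 = 2.77

n ≈ 2.77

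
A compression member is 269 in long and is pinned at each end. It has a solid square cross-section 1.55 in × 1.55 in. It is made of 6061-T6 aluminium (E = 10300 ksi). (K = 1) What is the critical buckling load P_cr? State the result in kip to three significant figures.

P_cr ≈ 0.676 kip

I = a⁴/12 = 1.55⁴/12 = 0.4810 in⁴
Effective length L_e = K·L = 1 × 269 = 269.0 in
P_cr = π²EI / L_e² = π² × 10300×10³ × 0.4810 / 269.0² = 675.7 lb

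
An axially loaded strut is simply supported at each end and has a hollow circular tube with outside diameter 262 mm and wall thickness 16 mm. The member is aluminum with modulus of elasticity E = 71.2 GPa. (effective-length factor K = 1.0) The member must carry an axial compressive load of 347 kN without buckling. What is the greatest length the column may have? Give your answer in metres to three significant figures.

Inner diameter d_i = 262 − 2×16 = 230.0 mm
I = π(d_o⁴ − d_i⁴)/64 = π(262⁴ − 230.0⁴)/64 = 9.393×10^7 mm⁴
I = 9.393×10^-5 m⁴
At the buckling limit P_cr = P = 3.470×10^5 N
From P_cr = π²EI/(K·L)²:  L = (1/K)·√(π²EI/P_cr) = (1/1)·√(π²×7.12×10^10×9.393×10^-5/3.470×10^5)
L = 13.8 m

L_max ≈ 13.8 m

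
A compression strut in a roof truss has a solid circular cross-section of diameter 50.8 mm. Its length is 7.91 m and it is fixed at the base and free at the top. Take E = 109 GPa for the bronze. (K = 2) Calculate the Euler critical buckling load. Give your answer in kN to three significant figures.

P_cr ≈ 1.41 kN

I = πd⁴/64 = π×50.8⁴/64 = 3.269×10^5 mm⁴
I = 3.269×10^5 mm⁴ = 3.269×10^-7 m⁴
Effective length L_e = K·L = 2 × 7.91 = 15.82 m
P_cr = π²EI / L_e² = π² × 109×10⁹ × 3.269×10^-7 / 15.82² = 1.405×10^3 N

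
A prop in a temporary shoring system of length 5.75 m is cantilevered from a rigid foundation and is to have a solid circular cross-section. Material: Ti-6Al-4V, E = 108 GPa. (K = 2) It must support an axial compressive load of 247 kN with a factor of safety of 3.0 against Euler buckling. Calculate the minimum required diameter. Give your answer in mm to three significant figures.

Required P_cr = n·P = 3.0 × 247 = 741.0 kN
L_e = K·L = 2 × 5.75 = 11.50 m
Required I = P_cr·L_e²/(π²E) = 7.410×10^5 × 11.50² / (π² × 1.08×10^11) = 9.194×10^-5 m⁴
I_req = 9.194×10^7 mm⁴
Solid circle: I = πd⁴/64  ⇒  d = (64I/π)^(1/4) = (64×9.194×10^7/π)^(1/4) = 208 mm

d ≈ 208 mm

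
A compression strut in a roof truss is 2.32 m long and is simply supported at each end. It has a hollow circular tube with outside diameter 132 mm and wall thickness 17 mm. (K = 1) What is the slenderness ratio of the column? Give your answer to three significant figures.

Inner diameter d_i = 132 − 2×17 = 98.00 mm
I = π(d_o⁴ − d_i⁴)/64 = π(132⁴ − 98.00⁴)/64 = 1.038×10^7 mm⁴
A = 6.142×10^3 mm²;  r_min = √(I/A) = √(1.038×10^7/6.142×10^3) = 41.10 mm
L_e = K·L = 1 × 2.32 m = 2.320 m = 2320.0 mm
λ = L_e / r_min = 2320.0 / 41.10 = 56.4

λ ≈ 56.4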